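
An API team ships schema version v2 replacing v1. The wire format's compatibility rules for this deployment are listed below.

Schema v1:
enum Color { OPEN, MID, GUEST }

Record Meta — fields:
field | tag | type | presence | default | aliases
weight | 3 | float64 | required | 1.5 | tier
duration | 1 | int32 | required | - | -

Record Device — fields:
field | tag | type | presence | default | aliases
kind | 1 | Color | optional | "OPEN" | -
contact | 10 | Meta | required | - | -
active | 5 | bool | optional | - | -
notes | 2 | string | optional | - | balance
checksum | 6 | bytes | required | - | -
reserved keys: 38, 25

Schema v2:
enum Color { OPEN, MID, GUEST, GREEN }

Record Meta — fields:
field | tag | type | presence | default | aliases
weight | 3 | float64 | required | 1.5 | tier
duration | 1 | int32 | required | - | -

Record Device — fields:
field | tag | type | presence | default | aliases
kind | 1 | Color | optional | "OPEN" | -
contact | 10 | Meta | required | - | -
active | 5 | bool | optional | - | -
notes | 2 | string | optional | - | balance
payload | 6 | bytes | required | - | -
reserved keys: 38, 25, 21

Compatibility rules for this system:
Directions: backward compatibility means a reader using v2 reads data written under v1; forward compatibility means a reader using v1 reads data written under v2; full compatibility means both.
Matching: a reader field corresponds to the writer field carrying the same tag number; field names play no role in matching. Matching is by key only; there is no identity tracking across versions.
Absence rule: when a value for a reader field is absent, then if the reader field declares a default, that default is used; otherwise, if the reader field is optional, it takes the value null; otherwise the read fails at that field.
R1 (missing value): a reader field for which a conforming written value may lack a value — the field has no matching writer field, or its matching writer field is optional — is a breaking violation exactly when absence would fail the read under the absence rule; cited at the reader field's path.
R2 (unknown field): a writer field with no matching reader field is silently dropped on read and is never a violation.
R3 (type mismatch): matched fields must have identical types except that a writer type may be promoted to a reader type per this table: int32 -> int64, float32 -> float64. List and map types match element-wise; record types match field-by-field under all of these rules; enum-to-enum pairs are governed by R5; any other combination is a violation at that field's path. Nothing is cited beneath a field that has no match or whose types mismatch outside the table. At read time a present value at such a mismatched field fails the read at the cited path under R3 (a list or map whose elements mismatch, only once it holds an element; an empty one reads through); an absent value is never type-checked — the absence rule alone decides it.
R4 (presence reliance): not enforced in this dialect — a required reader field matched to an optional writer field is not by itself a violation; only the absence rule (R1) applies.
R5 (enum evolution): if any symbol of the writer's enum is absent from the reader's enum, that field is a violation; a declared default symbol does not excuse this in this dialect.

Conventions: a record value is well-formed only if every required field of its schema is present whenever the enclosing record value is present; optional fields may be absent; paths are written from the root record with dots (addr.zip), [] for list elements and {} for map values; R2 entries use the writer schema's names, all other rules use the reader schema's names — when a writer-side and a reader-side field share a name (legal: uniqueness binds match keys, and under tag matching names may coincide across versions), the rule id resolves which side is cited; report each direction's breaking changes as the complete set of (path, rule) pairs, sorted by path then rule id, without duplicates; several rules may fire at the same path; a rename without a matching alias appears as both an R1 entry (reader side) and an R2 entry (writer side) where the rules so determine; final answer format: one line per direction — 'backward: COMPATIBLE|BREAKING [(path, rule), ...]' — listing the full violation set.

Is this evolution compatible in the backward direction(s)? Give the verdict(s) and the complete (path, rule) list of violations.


arrows below run writer -> reader for Device
checking backward for Device: reader v2 against writer v1:
  writer optional, Color -> Color: reader kind maps from writer kind
  writer required, Meta -> Meta: reader contact maps from writer contact
  writer optional, bool -> bool: reader active maps from writer active
  writer optional, string -> string: reader notes maps from writer notes
  writer required, bytes -> bytes: reader payload maps from writer checksum
  writer required, float64 -> float64: reader contact.weight maps from writer contact.weight
  writer required, int32 -> int32: reader contact.duration maps from writer contact.duration
  nothing fires on Device: backward is COMPATIBLE
checking off the Device differences that do not matter here:
  enum Color (field kind in record Device): symbol GREEN added -> fires only in the forward direction of Device, which is not asked here
  renamed field checksum to payload in record Device -> triggers nothing under Device's printed rules — same verdict

backward: COMPATIBLE []


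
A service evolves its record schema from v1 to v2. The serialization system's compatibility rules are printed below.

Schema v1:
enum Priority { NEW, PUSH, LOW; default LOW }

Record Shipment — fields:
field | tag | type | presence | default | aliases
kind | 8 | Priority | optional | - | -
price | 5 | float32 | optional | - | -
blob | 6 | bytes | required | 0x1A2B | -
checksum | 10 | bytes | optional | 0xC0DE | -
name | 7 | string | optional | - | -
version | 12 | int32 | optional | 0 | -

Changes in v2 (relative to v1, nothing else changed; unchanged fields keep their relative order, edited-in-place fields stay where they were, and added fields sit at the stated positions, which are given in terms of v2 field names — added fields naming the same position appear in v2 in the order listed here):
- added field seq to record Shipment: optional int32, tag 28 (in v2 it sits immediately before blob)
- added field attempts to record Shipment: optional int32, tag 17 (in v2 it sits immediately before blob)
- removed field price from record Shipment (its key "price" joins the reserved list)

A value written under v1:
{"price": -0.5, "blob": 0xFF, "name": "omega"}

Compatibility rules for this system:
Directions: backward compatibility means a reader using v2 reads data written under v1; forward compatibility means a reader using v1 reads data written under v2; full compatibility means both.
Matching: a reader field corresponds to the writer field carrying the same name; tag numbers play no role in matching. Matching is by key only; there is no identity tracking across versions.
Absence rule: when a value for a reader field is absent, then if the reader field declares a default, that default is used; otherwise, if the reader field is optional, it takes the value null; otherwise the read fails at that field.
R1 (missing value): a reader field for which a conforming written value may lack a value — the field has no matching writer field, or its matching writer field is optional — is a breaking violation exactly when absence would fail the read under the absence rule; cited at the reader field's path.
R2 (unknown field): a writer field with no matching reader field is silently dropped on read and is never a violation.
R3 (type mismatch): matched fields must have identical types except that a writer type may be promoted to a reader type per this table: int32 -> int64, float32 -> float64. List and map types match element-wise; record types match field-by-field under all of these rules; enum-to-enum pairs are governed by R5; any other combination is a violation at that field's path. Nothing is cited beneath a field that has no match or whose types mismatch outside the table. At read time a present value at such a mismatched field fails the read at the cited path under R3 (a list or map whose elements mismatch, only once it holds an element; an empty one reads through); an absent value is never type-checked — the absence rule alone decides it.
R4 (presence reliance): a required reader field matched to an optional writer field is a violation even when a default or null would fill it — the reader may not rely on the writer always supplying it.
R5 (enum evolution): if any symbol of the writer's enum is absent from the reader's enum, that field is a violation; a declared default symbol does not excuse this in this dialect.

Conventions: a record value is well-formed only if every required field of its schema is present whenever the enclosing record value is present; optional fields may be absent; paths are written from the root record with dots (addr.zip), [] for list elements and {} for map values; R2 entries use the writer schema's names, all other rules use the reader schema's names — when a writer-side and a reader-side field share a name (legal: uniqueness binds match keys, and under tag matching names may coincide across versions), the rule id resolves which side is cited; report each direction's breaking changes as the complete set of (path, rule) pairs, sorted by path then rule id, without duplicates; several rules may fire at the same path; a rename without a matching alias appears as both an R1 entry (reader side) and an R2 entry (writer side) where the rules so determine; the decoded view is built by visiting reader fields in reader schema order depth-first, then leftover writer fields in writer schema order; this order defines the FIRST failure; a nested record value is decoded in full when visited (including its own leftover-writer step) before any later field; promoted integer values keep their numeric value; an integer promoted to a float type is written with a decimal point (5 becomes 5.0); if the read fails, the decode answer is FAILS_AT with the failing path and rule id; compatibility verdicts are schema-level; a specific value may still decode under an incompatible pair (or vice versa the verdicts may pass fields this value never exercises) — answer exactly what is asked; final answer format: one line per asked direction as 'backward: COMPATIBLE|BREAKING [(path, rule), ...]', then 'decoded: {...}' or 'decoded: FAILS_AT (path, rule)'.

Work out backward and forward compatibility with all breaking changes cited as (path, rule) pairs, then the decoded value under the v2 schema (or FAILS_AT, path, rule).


the writer's type comes first in each Shipment pair
backward analysis of Shipment with v2 as reader and v1 as writer:
  Priority -> Priority, writer optional: kind aligns to kind
  seq: no writer match
  attempts: no writer match
  bytes -> bytes, writer required: blob aligns to blob
  bytes -> bytes, writer optional: checksum aligns to checksum
  string -> string, writer optional: name aligns to name
  int32 -> int32, writer optional: version aligns to version
  writer price: unknown to reader
  => no violations; backward on Shipment: COMPATIBLE
forward analysis of Shipment with v1 as reader and v2 as writer:
  Priority -> Priority, writer optional: kind aligns to kind
  price: no writer match
  bytes -> bytes, writer required: blob aligns to blob
  bytes -> bytes, writer optional: checksum aligns to checksum
  string -> string, writer optional: name aligns to name
  int32 -> int32, writer optional: version aligns to version
  writer seq: unknown to reader
  writer attempts: unknown to reader
  => no violations; forward on Shipment: COMPATIBLE
decode (reader v2):
  kind := null (not supplied -> null)
  seq := null (not supplied -> null)
  attempts := null (not supplied -> null)
  blob := 0xFF
  checksum := 0xC0DE (no value, default fills)
  name := "omega"
  version := 0 (no value, default fills)
  writer price: unmatched, discarded
  => decoded: {"kind": null, "seq": null, "attempts": null, "blob": 0xFF, "checksum": 0xC0DE, "name": "omega", "version": 0}

backward: COMPATIBLE []; forward: COMPATIBLE []; decoded: {"kind": null, "seq": null, "attempts": null, "blob": 0xFF, "checksum": 0xC0DE, "name": "omega", "version": 0}


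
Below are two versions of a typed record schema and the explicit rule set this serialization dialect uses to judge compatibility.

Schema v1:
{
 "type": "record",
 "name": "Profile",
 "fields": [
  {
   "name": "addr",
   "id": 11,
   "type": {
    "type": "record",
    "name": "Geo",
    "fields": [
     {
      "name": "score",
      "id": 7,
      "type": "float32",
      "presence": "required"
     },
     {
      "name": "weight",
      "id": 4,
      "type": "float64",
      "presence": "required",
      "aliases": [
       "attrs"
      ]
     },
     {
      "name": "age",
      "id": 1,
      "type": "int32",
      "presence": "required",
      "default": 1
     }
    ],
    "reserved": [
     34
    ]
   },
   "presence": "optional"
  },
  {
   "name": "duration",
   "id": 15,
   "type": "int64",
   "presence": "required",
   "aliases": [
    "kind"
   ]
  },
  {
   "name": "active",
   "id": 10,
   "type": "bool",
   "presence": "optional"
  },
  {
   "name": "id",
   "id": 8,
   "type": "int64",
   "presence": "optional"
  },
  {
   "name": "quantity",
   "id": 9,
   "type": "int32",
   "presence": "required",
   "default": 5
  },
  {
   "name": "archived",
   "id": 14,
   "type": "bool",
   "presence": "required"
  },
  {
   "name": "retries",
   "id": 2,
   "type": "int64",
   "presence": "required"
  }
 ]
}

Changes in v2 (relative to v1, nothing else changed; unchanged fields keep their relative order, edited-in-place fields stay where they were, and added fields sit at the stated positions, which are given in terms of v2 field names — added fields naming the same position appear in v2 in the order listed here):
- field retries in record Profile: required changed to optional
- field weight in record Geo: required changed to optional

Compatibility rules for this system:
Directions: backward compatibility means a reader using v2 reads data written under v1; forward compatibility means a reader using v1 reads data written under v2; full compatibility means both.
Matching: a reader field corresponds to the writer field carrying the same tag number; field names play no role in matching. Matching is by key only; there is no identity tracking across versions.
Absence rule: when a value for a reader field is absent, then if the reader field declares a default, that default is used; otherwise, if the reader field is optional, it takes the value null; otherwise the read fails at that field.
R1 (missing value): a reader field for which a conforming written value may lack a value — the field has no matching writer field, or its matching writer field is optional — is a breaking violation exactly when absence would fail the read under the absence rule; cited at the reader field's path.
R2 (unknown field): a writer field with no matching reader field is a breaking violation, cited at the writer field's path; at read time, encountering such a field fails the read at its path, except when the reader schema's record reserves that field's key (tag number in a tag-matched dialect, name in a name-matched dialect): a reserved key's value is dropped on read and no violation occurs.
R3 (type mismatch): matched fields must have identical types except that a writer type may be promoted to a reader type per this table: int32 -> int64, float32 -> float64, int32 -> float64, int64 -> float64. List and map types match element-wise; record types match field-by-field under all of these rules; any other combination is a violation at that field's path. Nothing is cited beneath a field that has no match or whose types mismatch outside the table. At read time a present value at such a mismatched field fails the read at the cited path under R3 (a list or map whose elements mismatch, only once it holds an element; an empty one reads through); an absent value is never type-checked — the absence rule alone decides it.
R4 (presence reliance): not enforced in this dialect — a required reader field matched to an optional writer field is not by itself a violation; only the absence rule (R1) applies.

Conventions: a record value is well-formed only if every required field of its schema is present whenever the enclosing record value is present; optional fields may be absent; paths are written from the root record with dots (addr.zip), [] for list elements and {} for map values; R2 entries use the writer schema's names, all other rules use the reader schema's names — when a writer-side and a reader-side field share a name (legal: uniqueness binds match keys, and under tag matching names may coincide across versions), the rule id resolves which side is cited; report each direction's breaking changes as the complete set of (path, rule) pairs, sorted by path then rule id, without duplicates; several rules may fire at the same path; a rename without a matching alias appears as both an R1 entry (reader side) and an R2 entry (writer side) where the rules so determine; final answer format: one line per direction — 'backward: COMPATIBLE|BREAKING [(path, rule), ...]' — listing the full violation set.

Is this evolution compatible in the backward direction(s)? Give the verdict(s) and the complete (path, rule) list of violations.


backward: COMPATIBLE []

in Profile below, arrows point writer -> reader
backward on Profile — v2 reading data written by v1:
  addr: Geo -> Geo, writer optional; from addr
  duration: int64 -> int64, writer required; from duration
  active: bool -> bool, writer optional; from active
  id: int64 -> int64, writer optional; from id
  quantity: int32 -> int32, writer required; from quantity
  archived: bool -> bool, writer required; from archived
  retries: int64 -> int64, writer required; from retries
  addr.score: float32 -> float32, writer required; from addr.score
  addr.weight: float64 -> float64, writer required; from addr.weight
  addr.age: int32 -> int32, writer required; from addr.age
  nothing fires on Profile: backward is COMPATIBLE
ruling out the remaining Profile differences:
  field retries in record Profile: required changed to optional -> matters only for Profile's forward compatibility — outside the asked direction
  field weight in record Geo: required changed to optional -> matters only for Profile's forward compatibility — outside the asked direction


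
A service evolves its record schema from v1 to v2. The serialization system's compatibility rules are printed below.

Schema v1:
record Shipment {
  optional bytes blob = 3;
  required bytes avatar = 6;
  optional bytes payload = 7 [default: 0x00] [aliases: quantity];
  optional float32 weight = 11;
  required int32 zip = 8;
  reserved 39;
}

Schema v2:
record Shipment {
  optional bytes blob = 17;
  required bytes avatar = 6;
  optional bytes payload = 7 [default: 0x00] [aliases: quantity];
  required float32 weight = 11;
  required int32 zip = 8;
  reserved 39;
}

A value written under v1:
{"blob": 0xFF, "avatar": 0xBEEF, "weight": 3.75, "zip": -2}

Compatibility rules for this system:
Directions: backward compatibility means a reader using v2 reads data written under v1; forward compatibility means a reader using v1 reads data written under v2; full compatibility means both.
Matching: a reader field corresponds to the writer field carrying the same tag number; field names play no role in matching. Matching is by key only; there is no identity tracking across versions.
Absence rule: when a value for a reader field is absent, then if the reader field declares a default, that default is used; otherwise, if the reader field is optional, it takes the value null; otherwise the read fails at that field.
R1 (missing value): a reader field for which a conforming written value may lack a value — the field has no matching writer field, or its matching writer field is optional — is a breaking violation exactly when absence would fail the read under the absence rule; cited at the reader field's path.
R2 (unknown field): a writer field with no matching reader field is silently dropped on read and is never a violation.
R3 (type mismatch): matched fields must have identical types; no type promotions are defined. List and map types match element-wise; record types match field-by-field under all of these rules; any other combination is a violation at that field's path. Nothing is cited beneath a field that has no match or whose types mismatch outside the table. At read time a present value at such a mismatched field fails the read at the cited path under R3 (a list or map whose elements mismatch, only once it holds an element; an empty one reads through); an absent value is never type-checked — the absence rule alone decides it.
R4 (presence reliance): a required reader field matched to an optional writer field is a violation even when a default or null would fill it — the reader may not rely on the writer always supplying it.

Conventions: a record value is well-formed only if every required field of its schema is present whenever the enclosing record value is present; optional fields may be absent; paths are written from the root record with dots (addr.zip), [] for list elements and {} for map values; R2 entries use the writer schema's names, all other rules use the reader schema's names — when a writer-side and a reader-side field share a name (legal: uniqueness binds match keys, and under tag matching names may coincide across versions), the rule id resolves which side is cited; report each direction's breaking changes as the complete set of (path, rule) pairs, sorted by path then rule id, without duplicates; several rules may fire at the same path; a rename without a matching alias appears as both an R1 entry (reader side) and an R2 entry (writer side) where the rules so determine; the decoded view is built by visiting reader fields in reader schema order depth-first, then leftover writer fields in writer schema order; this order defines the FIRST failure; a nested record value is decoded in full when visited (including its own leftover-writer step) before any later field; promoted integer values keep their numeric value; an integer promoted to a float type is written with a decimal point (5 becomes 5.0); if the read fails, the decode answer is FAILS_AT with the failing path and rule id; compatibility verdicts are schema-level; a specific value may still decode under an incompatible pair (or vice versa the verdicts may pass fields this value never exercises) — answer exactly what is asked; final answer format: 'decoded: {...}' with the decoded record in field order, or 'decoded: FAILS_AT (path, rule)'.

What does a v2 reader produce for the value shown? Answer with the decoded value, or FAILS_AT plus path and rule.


decoded: {"blob": null, "avatar": 0xBEEF, "payload": 0x00, "weight": 3.75, "zip": -2}

in Shipment below, arrows point writer -> reader
decoding the Shipment value with the v2 reader:
  blob := null (not supplied -> null)
  avatar := 0xBEEF
  payload := 0x00 (no value, default fills)
  weight := 3.75
  zip := -2
  writer blob: unmatched, discarded
  => decoded: {"blob": null, "avatar": 0xBEEF, "payload": 0x00, "weight": 3.75, "zip": -2}
remaining Shipment differences; none change what is asked:
  field weight in record Shipment: optional changed to required -> schema-level compatibility only; this Shipment value's decode is unchanged


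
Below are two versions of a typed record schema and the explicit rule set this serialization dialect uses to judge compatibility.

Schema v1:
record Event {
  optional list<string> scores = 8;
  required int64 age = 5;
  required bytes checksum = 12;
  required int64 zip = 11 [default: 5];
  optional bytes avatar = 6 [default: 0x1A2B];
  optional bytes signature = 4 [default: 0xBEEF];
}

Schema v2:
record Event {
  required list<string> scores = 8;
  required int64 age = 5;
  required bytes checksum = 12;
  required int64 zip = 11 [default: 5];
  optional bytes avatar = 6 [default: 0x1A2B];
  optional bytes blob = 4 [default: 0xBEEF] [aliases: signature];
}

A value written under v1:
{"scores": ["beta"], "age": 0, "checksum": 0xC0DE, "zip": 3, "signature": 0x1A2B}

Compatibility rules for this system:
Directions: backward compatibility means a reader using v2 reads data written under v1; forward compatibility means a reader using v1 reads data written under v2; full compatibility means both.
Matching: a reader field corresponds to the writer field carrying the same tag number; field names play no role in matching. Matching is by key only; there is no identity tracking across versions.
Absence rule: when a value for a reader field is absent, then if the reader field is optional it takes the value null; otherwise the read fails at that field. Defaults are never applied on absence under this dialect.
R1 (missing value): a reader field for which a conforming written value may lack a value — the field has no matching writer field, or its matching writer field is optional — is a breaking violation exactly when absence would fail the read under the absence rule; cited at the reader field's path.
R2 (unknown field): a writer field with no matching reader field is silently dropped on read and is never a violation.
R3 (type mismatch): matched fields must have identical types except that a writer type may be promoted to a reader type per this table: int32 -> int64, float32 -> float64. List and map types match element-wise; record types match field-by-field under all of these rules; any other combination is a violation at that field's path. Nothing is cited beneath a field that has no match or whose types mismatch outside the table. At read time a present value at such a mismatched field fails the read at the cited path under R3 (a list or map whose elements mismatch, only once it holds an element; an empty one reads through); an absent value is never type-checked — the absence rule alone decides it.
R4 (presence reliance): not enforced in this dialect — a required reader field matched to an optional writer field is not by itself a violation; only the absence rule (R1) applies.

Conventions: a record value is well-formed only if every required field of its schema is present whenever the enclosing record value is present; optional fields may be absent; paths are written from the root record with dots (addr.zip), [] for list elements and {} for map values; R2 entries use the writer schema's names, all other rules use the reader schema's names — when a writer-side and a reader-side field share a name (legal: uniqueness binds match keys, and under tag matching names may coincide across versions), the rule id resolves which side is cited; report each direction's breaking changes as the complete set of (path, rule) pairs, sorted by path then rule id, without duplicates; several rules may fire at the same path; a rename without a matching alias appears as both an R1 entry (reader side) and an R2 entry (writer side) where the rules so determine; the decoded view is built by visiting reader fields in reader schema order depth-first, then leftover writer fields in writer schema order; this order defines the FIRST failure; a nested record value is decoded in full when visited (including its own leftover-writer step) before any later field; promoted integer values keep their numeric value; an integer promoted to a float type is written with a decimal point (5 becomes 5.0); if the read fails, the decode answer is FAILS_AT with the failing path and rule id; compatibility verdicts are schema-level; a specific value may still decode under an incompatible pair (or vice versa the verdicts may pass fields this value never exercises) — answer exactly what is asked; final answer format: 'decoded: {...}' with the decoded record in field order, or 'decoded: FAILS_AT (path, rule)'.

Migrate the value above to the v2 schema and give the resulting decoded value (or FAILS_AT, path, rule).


decoded: {"scores": ["beta"], "age": 0, "checksum": 0xC0DE, "zip": 3, "avatar": null, "blob": 0x1A2B}

each type pair in Event: writer, then reader
decode (reader v2):
  scores := ["beta"]
  age := 0
  checksum := 0xC0DE
  zip := 3
  avatar := null (absent, optional -> null)
  blob := 0x1A2B (from writer signature)
  => decoded: {"scores": ["beta"], "age": 0, "checksum": 0xC0DE, "zip": 3, "avatar": null, "blob": 0x1A2B}
remaining Event differences; none change what is asked:
  field scores in record Event: optional changed to required -> a verdict-level change on Event — the shown value reads the same


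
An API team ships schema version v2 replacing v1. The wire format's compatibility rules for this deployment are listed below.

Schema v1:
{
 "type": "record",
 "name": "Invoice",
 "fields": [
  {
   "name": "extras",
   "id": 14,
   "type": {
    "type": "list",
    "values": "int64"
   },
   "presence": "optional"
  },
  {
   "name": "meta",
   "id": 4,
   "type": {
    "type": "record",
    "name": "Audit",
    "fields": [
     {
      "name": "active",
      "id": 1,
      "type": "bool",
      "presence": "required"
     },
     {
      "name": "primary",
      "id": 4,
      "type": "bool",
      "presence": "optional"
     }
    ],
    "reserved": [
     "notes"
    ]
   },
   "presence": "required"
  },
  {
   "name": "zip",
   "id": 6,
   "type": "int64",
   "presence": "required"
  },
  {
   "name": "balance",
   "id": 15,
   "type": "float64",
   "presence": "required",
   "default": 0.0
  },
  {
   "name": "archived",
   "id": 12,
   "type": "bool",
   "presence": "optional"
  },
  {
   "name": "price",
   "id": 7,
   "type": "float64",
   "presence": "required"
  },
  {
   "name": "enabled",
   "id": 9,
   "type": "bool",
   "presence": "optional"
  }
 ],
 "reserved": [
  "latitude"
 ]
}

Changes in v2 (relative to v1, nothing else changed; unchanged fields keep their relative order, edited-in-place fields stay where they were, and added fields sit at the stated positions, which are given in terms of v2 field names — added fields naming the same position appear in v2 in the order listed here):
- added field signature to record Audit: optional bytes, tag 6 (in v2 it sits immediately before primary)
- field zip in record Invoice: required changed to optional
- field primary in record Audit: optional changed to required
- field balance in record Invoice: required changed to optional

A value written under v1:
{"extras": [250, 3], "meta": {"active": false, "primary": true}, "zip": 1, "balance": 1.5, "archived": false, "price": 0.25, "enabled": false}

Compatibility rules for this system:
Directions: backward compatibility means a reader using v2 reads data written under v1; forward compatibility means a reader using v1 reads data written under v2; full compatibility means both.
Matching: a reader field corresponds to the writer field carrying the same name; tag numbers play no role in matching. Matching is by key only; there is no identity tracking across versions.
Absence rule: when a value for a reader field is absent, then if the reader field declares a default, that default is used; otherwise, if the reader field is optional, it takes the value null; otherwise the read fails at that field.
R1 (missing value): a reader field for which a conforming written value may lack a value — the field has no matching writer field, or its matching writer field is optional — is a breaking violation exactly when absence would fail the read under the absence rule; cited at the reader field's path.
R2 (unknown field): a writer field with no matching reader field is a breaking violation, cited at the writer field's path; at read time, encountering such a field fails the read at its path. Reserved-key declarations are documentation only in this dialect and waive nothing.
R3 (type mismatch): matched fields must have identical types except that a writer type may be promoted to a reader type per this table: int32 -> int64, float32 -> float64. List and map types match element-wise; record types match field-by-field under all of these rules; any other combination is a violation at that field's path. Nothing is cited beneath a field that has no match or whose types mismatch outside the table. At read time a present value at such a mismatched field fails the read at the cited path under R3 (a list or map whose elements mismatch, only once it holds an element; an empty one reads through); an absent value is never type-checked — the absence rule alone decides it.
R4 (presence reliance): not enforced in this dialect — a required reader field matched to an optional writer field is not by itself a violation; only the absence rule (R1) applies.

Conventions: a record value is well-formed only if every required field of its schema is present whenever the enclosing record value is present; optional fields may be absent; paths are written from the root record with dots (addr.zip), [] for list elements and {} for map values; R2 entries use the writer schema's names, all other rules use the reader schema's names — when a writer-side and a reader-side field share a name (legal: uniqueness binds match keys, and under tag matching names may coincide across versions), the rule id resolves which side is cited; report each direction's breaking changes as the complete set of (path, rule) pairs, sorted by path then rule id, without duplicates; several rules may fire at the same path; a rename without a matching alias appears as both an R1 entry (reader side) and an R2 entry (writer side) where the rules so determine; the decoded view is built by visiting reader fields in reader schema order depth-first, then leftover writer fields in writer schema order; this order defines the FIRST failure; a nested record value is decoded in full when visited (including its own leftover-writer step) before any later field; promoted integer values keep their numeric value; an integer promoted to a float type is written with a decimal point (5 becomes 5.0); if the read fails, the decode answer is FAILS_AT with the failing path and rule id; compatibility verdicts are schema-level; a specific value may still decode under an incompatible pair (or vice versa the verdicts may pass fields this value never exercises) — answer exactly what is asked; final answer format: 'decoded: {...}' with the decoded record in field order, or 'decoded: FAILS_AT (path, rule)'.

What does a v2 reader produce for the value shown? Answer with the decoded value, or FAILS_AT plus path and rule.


decoded: {"extras": [250, 3], "meta": {"active": false, "signature": null, "primary": true}, "zip": 1, "balance": 1.5, "archived": false, "price": 0.25, "enabled": false}

the writer's type comes first in each Invoice pair
migrating the Invoice value to v2:
  extras := [250, 3]
  meta.active := false
  meta.signature := null (missing; optional => null)
  meta.primary := true
  zip := 1
  balance := 1.5
  archived := false
  price := 0.25
  enabled := false
  => decoded: {"extras": [250, 3], "meta": {"active": false, "signature": null, "primary": true}, "zip": 1, "balance": 1.5, "archived": false, "price": 0.25, "enabled": false}
checking off the Invoice differences that do not matter here:
  field zip in record Invoice: required changed to optional -> shifts the Invoice verdicts, not this decode
  field primary in record Audit: optional changed to required -> shifts the Invoice verdicts, not this decode
  field balance in record Invoice: required changed to optional -> inert under this dialect — no rule fires on Invoice and the result does not move


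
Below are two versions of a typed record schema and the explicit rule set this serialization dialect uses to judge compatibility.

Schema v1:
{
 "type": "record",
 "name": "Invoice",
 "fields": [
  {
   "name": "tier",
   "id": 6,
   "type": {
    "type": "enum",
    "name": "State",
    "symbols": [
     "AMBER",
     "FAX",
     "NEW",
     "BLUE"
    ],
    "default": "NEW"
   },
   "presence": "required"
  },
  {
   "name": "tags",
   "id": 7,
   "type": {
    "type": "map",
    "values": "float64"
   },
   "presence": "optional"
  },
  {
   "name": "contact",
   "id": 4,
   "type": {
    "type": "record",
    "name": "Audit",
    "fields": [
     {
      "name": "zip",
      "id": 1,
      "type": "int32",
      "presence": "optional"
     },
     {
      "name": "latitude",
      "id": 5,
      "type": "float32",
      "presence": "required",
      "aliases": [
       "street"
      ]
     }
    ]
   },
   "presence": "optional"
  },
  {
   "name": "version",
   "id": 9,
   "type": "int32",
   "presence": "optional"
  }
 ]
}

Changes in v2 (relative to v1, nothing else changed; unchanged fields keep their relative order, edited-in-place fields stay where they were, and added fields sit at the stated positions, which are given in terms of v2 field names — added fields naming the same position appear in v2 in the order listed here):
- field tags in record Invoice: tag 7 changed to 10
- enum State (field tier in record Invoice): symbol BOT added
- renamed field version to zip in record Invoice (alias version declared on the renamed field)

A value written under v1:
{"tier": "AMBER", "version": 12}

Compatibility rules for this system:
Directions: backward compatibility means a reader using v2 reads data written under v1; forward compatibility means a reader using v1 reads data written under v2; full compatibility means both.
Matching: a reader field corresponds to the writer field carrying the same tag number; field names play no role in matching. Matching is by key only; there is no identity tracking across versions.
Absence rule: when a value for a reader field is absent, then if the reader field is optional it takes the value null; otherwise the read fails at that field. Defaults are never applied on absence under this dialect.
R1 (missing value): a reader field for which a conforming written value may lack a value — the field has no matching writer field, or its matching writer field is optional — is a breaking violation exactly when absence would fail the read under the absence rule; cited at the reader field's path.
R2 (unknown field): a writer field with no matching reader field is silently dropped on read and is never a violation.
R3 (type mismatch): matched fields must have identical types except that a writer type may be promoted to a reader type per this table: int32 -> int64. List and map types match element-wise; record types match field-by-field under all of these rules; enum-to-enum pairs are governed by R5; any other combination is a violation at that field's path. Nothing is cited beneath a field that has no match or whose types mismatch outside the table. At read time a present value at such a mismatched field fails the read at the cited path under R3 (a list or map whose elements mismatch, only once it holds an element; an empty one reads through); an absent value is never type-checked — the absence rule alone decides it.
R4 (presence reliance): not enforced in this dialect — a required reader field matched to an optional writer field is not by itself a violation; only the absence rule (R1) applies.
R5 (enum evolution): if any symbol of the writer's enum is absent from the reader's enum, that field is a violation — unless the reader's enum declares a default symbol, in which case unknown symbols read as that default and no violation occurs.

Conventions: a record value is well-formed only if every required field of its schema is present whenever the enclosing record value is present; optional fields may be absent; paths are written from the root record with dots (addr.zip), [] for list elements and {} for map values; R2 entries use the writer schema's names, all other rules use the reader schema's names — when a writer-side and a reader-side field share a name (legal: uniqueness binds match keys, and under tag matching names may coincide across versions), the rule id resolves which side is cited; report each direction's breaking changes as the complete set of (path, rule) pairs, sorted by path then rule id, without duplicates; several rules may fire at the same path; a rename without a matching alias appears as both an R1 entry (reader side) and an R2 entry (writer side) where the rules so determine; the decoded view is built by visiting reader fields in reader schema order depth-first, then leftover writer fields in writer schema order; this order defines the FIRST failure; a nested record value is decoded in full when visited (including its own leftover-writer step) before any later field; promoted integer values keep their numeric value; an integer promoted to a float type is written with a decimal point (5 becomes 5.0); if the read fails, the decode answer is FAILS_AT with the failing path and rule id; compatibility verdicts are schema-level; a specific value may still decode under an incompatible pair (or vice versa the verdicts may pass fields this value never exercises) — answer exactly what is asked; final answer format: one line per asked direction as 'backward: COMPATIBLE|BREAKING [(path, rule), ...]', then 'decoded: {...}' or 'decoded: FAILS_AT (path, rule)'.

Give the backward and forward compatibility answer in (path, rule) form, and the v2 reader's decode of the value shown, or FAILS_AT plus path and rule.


backward: COMPATIBLE []; forward: COMPATIBLE []; decoded: {"tier": "AMBER", "tags": null, "contact": null, "zip": 12}

the writer's type comes first in each Invoice pair
backward for Invoice (reader v2, writer v1):
  tier: paired with writer tier (State -> State; writer required)
  tags has no writer counterpart
  contact: paired with writer contact (Audit -> Audit; writer optional)
  zip: paired with writer version (int32 -> int32; writer optional)
  leftover writer field: tags
  contact.zip: paired with writer contact.zip (int32 -> int32; writer optional)
  contact.latitude: paired with writer contact.latitude (float32 -> float32; writer required)
  nothing fires on Invoice: backward is COMPATIBLE
forward for Invoice (reader v1, writer v2):
  tier: paired with writer tier (State -> State; writer required)
  tags has no writer counterpart
  contact: paired with writer contact (Audit -> Audit; writer optional)
  version: paired with writer zip (int32 -> int32; writer optional)
  leftover writer field: tags
  contact.zip: paired with writer contact.zip (int32 -> int32; writer optional)
  contact.latitude: paired with writer contact.latitude (float32 -> float32; writer required)
  nothing fires on Invoice: forward is COMPATIBLE
decode (reader v2):
  tier := "AMBER"
  tags := null (missing; optional => null)
  contact := null (missing; optional => null)
  zip := 12 (from writer version)
  => decoded: {"tier": "AMBER", "tags": null, "contact": null, "zip": 12}
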